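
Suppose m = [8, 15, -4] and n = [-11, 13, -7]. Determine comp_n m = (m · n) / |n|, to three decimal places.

m · n = 8·(-11) + 15·13 + (-4)·(-7) = -88 + 195 + 28 = 135
|n| = √(121 + 169 + 49) = √339 ≈ 18.4120
comp_n m = 135 / √339 ≈ 7.332

7.332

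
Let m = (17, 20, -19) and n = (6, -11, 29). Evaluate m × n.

i: 20·29 - (-19)·(-11) = 580 - 209 = 371
j: (-19)·6 - 17·29 = -114 - 493 = -607
k: 17·(-11) - 20·6 = -187 - 120 = -307
m × n = (371, -607, -307)

(371, -607, -307)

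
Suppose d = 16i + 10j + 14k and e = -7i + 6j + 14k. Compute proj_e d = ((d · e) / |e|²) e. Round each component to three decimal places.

(-3.587, 3.075, 7.174)

d · e = 16·(-7) + 10·6 + 14·14 = -112 + 60 + 196 = 144
|e|² = 49 + 36 + 196 = 281
proj_e d = (144/281) · (-7, 6, 14) ≈ (-3.587, 3.075, 7.174)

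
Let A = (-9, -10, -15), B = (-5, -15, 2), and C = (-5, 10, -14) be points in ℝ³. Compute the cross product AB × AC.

AB = (4, -5, 17)
AC = (4, 20, 1)
i: (-5)·1 - 17·20 = -5 - 340 = -345
j: 17·4 - 4·1 = 68 - 4 = 64
k: 4·20 - (-5)·4 = 80 - (-20) = 100
AB × AC = (-345, 64, 100)

(-345, 64, 100)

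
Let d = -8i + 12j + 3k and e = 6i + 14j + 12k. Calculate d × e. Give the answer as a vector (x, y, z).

i: 12·12 - 3·14 = 144 - 42 = 102
j: 3·6 - (-8)·12 = 18 - (-96) = 114
k: (-8)·14 - 12·6 = -112 - 72 = -184
d × e = (102, 114, -184)

(102, 114, -184)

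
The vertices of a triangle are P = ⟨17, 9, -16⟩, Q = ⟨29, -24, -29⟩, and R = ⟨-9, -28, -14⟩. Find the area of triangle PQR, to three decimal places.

PQ = (12, -33, -13),  PR = (-26, -37, 2)
i: (-33)·2 - (-13)·(-37) = -66 - 481 = -547
j: (-13)·(-26) - 12·2 = 338 - 24 = 314
k: 12·(-37) - (-33)·(-26) = -444 - 858 = -1302
PQ × PR = (-547, 314, -1302)
|PQ × PR| = √2093009 ≈ 1446.7235
area = ½ · 1446.7235 ≈ 723.362

723.362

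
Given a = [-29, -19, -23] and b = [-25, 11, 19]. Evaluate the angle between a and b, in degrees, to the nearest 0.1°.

a · b = (-29)·(-25) + (-19)·11 + (-23)·19 = 725 - 209 - 437 = 79
|a|² = 841 + 361 + 529 = 1731,  |a| = √1731 ≈ 41.605288
|b|² = 625 + 121 + 361 = 1107,  |b| = √1107 ≈ 33.271610
cos θ = 79 / (41.605288 · 33.271610) ≈ 0.05707
θ = arccos(0.05707) ≈ 86.7°

86.7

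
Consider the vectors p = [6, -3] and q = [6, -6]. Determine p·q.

54

p · q = 6·6 + (-3)·(-6) = 36 + 18 = 54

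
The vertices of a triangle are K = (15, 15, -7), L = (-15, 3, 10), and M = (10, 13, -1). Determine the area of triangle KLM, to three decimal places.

51.159

KL = (-30, -12, 17),  KM = (-5, -2, 6)
i: (-12)·6 - 17·(-2) = -72 - (-34) = -38
j: 17·(-5) - (-30)·6 = -85 - (-180) = 95
k: (-30)·(-2) - (-12)·(-5) = 60 - 60 = 0
KL × KM = (-38, 95, 0)
|KL × KM| = √10469 ≈ 102.3181
area = ½ · 102.3181 ≈ 51.159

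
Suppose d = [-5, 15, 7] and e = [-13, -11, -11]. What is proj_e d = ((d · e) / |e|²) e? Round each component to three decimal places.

d · e = (-5)·(-13) + 15·(-11) + 7·(-11) = 65 - 165 - 77 = -177
|e|² = 169 + 121 + 121 = 411
proj_e d = (-177/411) · (-13, -11, -11) ≈ (5.599, 4.737, 4.737)

(5.599, 4.737, 4.737)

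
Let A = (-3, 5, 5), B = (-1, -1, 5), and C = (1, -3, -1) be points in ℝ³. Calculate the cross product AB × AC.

AB = (2, -6, 0)
AC = (4, -8, -6)
i: (-6)·(-6) - 0·(-8) = 36 - 0 = 36
j: 0·4 - 2·(-6) = 0 - (-12) = 12
k: 2·(-8) - (-6)·4 = -16 - (-24) = 8
AB × AC = (36, 12, 8)

(36, 12, 8)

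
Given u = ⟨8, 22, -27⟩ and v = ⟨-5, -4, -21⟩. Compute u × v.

(-570, 303, 78)

i: 22·(-21) - (-27)·(-4) = -462 - 108 = -570
j: (-27)·(-5) - 8·(-21) = 135 - (-168) = 303
k: 8·(-4) - 22·(-5) = -32 - (-110) = 78
u × v = (-570, 303, 78)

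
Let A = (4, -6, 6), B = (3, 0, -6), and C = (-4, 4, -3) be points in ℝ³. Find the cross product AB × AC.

(66, 87, 38)

AB = (-1, 6, -12)
AC = (-8, 10, -9)
i: 6·(-9) - (-12)·10 = -54 - (-120) = 66
j: (-12)·(-8) - (-1)·(-9) = 96 - 9 = 87
k: (-1)·10 - 6·(-8) = -10 - (-48) = 38
AB × AC = (66, 87, 38)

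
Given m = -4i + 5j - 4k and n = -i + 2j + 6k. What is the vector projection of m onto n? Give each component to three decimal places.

m · n = (-4)·(-1) + 5·2 + (-4)·6 = 4 + 10 - 24 = -10
|n|² = 1 + 4 + 36 = 41
proj_n m = (-10/41) · (-1, 2, 6) ≈ (0.244, -0.488, -1.463)

(0.244, -0.488, -1.463)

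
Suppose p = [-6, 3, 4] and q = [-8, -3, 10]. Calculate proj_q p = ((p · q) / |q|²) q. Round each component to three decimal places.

(-3.653, -1.370, 4.566)

p · q = (-6)·(-8) + 3·(-3) + 4·10 = 48 - 9 + 40 = 79
|q|² = 64 + 9 + 100 = 173
proj_q p = (79/173) · (-8, -3, 10) ≈ (-3.653, -1.370, 4.566)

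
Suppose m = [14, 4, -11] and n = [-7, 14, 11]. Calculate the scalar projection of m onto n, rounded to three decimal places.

-8.520

m · n = 14·(-7) + 4·14 + (-11)·11 = -98 + 56 - 121 = -163
|n| = √(49 + 196 + 121) = √366 ≈ 19.1311
comp_n m = -163 / √366 ≈ -8.520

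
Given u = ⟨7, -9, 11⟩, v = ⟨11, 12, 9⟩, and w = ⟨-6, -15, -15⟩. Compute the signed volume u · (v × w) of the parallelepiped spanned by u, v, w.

v × w:
i: 12·(-15) - 9·(-15) = -180 - (-135) = -45
j: 9·(-6) - 11·(-15) = -54 - (-165) = 111
k: 11·(-15) - 12·(-6) = -165 - (-72) = -93
v × w = (-45, 111, -93)
u · (v × w) = 7·(-45) + (-9)·111 + 11·(-93) = -315 - 999 - 1023 = -2337

-2337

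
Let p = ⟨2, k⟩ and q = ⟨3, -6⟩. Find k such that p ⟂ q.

1

p · q = 2·3 + k·(-6) = 6 - 6k
Set equal to 0: -6k = -6, so k = 1.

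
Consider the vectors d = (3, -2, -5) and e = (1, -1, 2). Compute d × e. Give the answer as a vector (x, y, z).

i: (-2)·2 - (-5)·(-1) = -4 - 5 = -9
j: (-5)·1 - 3·2 = -5 - 6 = -11
k: 3·(-1) - (-2)·1 = -3 - (-2) = -1
d × e = (-9, -11, -1)

(-9, -11, -1)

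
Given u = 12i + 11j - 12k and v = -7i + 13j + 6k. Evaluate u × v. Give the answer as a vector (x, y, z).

i: 11·6 - (-12)·13 = 66 - (-156) = 222
j: (-12)·(-7) - 12·6 = 84 - 72 = 12
k: 12·13 - 11·(-7) = 156 - (-77) = 233
u × v = (222, 12, 233)

(222, 12, 233)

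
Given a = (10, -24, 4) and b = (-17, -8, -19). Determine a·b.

a · b = 10·(-17) + (-24)·(-8) + 4·(-19) = -170 + 192 - 76 = -54

-54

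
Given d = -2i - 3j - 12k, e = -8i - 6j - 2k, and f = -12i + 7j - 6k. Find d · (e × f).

1508

e × f:
i: (-6)·(-6) - (-2)·7 = 36 - (-14) = 50
j: (-2)·(-12) - (-8)·(-6) = 24 - 48 = -24
k: (-8)·7 - (-6)·(-12) = -56 - 72 = -128
e × f = (50, -24, -128)
d · (e × f) = (-2)·50 + (-3)·(-24) + (-12)·(-128) = -100 + 72 + 1536 = 1508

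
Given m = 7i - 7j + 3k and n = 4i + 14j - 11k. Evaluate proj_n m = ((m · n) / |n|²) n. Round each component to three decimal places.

(-1.237, -4.330, 3.402)

m · n = 7·4 + (-7)·14 + 3·(-11) = 28 - 98 - 33 = -103
|n|² = 16 + 196 + 121 = 333
proj_n m = (-103/333) · (4, 14, -11) ≈ (-1.237, -4.330, 3.402)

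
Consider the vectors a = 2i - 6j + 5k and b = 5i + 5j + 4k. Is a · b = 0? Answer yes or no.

yes

a · b = 2·5 + (-6)·5 + 5·4 = 10 - 30 + 20 = 0
Zero, so the vectors are orthogonal.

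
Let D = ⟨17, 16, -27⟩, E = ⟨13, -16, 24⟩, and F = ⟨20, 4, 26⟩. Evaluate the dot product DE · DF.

3075

DE = E − D = (-4, -32, 51)
DF = F − D = (3, -12, 53)
DE · DF = (-4)·3 + (-32)·(-12) + 51·53 = -12 + 384 + 2703 = 3075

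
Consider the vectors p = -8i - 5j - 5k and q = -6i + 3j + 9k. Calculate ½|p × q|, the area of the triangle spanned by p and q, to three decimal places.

59.624

i: (-5)·9 - (-5)·3 = -45 - (-15) = -30
j: (-5)·(-6) - (-8)·9 = 30 - (-72) = 102
k: (-8)·3 - (-5)·(-6) = -24 - 30 = -54
p × q = (-30, 102, -54)
|p × q| = √((-30)² + 102² + (-54)²) = √14220 ≈ 119.2476
area = ½ · 119.2476 ≈ 59.624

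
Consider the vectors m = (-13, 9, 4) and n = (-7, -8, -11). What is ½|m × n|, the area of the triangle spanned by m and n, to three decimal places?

124.116

i: 9·(-11) - 4·(-8) = -99 - (-32) = -67
j: 4·(-7) - (-13)·(-11) = -28 - 143 = -171
k: (-13)·(-8) - 9·(-7) = 104 - (-63) = 167
m × n = (-67, -171, 167)
|m × n| = √((-67)² + (-171)² + 167²) = √61619 ≈ 248.2317
area = ½ · 248.2317 ≈ 124.116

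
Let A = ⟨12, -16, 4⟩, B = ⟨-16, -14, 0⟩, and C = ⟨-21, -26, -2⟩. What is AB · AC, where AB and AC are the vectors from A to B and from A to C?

928

AB = B − A = (-28, 2, -4)
AC = C − A = (-33, -10, -6)
AB · AC = (-28)·(-33) + 2·(-10) + (-4)·(-6) = 924 - 20 + 24 = 928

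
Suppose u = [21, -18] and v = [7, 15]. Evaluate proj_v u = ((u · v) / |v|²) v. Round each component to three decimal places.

u · v = 21·7 + (-18)·15 = 147 - 270 = -123
|v|² = 49 + 225 = 274
proj_v u = (-123/274) · (7, 15) ≈ (-3.142, -6.734)

(-3.142, -6.734)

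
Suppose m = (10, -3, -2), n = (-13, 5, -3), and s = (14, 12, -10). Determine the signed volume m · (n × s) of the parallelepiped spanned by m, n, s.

n × s:
i: 5·(-10) - (-3)·12 = -50 - (-36) = -14
j: (-3)·14 - (-13)·(-10) = -42 - 130 = -172
k: (-13)·12 - 5·14 = -156 - 70 = -226
n × s = (-14, -172, -226)
m · (n × s) = 10·(-14) + (-3)·(-172) + (-2)·(-226) = -140 + 516 + 452 = 828

828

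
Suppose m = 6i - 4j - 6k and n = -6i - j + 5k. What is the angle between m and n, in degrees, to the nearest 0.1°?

m · n = 6·(-6) + (-4)·(-1) + (-6)·5 = -36 + 4 - 30 = -62
|m|² = 36 + 16 + 36 = 88,  |m| = √88 ≈ 9.380832
|n|² = 36 + 1 + 25 = 62,  |n| = √62 ≈ 7.874008
cos θ = -62 / (9.380832 · 7.874008) ≈ -0.83937
θ = arccos(-0.83937) ≈ 147.1°

147.1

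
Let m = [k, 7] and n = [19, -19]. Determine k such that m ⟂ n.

7

m · n = k·19 + 7·(-19) = -133 + 19k
Set equal to 0: 19k = 133, so k = 7.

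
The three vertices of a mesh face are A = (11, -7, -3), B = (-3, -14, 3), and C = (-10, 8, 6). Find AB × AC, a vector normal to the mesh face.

AB = (-14, -7, 6)
AC = (-21, 15, 9)
i: (-7)·9 - 6·15 = -63 - 90 = -153
j: 6·(-21) - (-14)·9 = -126 - (-126) = 0
k: (-14)·15 - (-7)·(-21) = -210 - 147 = -357
AB × AC = (-153, 0, -357)

(-153, 0, -357)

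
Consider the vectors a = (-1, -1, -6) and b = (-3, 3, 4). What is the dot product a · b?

a · b = (-1)·(-3) + (-1)·3 + (-6)·4 = 3 - 3 - 24 = -24

-24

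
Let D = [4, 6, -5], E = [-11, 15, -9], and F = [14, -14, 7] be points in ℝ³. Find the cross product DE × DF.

(28, 140, 210)

DE = (-15, 9, -4)
DF = (10, -20, 12)
i: 9·12 - (-4)·(-20) = 108 - 80 = 28
j: (-4)·10 - (-15)·12 = -40 - (-180) = 140
k: (-15)·(-20) - 9·10 = 300 - 90 = 210
DE × DF = (28, 140, 210)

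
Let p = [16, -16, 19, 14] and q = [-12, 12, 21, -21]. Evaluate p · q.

-279

p · q = 16·(-12) + (-16)·12 + 19·21 + 14·(-21) = -192 - 192 + 399 - 294 = -279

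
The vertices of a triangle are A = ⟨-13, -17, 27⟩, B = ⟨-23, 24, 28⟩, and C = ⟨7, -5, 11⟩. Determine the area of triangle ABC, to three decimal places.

AB = (-10, 41, 1),  AC = (20, 12, -16)
i: 41·(-16) - 1·12 = -656 - 12 = -668
j: 1·20 - (-10)·(-16) = 20 - 160 = -140
k: (-10)·12 - 41·20 = -120 - 820 = -940
AB × AC = (-668, -140, -940)
|AB × AC| = √1349424 ≈ 1161.6471
area = ½ · 1161.6471 ≈ 580.824

580.824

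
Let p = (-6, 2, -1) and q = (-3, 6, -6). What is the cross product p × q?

i: 2·(-6) - (-1)·6 = -12 - (-6) = -6
j: (-1)·(-3) - (-6)·(-6) = 3 - 36 = -33
k: (-6)·6 - 2·(-3) = -36 - (-6) = -30
p × q = (-6, -33, -30)

(-6, -33, -30)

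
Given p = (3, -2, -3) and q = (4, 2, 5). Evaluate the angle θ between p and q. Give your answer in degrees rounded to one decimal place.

p · q = 3·4 + (-2)·2 + (-3)·5 = 12 - 4 - 15 = -7
|p|² = 9 + 4 + 9 = 22,  |p| = √22 ≈ 4.690416
|q|² = 16 + 4 + 25 = 45,  |q| = √45 ≈ 6.708204
cos θ = -7 / (4.690416 · 6.708204) ≈ -0.22247
θ = arccos(-0.22247) ≈ 102.9°

102.9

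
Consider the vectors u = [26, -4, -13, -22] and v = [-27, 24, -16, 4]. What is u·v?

u · v = 26·(-27) + (-4)·24 + (-13)·(-16) + (-22)·4 = -702 - 96 + 208 - 88 = -678

-678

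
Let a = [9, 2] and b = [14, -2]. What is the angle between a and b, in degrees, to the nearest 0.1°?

a · b = 9·14 + 2·(-2) = 126 - 4 = 122
|a|² = 81 + 4 = 85,  |a| = √85 ≈ 9.219544
|b|² = 196 + 4 = 200,  |b| = √200 ≈ 14.142136
cos θ = 122 / (9.219544 · 14.142136) ≈ 0.93570
θ = arccos(0.93570) ≈ 20.7°

20.7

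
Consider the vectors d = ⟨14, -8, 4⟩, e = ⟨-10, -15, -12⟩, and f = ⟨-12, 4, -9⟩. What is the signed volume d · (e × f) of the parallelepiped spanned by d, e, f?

1250

e × f:
i: (-15)·(-9) - (-12)·4 = 135 - (-48) = 183
j: (-12)·(-12) - (-10)·(-9) = 144 - 90 = 54
k: (-10)·4 - (-15)·(-12) = -40 - 180 = -220
e × f = (183, 54, -220)
d · (e × f) = 14·183 + (-8)·54 + 4·(-220) = 2562 - 432 - 880 = 1250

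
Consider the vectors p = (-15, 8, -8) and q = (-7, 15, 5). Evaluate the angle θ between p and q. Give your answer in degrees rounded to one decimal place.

55.3

p · q = (-15)·(-7) + 8·15 + (-8)·5 = 105 + 120 - 40 = 185
|p|² = 225 + 64 + 64 = 353,  |p| = √353 ≈ 18.788294
|q|² = 49 + 225 + 25 = 299,  |q| = √299 ≈ 17.291616
cos θ = 185 / (18.788294 · 17.291616) ≈ 0.56944
θ = arccos(0.56944) ≈ 55.3°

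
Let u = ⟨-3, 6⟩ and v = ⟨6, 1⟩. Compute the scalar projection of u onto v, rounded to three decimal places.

u · v = (-3)·6 + 6·1 = -18 + 6 = -12
|v| = √(36 + 1) = √37 ≈ 6.0828
comp_v u = -12 / √37 ≈ -1.973

-1.973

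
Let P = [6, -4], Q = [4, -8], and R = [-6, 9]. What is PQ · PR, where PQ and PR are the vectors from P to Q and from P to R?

-28

PQ = Q − P = (-2, -4)
PR = R − P = (-12, 13)
PQ · PR = (-2)·(-12) + (-4)·13 = 24 - 52 = -28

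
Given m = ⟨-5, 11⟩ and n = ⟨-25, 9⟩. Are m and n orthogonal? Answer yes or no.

m · n = (-5)·(-25) + 11·9 = 125 + 99 = 224
Nonzero, so the vectors are not orthogonal.

no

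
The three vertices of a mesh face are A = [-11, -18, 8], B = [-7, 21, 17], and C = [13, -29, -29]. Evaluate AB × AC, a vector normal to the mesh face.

(-1344, 364, -980)

AB = (4, 39, 9)
AC = (24, -11, -37)
i: 39·(-37) - 9·(-11) = -1443 - (-99) = -1344
j: 9·24 - 4·(-37) = 216 - (-148) = 364
k: 4·(-11) - 39·24 = -44 - 936 = -980
AB × AC = (-1344, 364, -980)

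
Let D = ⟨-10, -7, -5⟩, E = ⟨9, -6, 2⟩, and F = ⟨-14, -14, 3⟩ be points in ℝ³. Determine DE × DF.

DE = (19, 1, 7)
DF = (-4, -7, 8)
i: 1·8 - 7·(-7) = 8 - (-49) = 57
j: 7·(-4) - 19·8 = -28 - 152 = -180
k: 19·(-7) - 1·(-4) = -133 - (-4) = -129
DE × DF = (57, -180, -129)

(57, -180, -129)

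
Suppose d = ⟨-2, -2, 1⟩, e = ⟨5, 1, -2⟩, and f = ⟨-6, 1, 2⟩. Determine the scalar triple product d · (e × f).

-1

e × f:
i: 1·2 - (-2)·1 = 2 - (-2) = 4
j: (-2)·(-6) - 5·2 = 12 - 10 = 2
k: 5·1 - 1·(-6) = 5 - (-6) = 11
e × f = (4, 2, 11)
d · (e × f) = (-2)·4 + (-2)·2 + 1·11 = -8 - 4 + 11 = -1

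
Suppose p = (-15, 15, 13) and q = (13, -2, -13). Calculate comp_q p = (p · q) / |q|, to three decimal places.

p · q = (-15)·13 + 15·(-2) + 13·(-13) = -195 - 30 - 169 = -394
|q| = √(169 + 4 + 169) = √342 ≈ 18.4932
comp_q p = -394 / √342 ≈ -21.305

-21.305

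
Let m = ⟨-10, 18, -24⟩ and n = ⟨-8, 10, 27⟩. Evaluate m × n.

i: 18·27 - (-24)·10 = 486 - (-240) = 726
j: (-24)·(-8) - (-10)·27 = 192 - (-270) = 462
k: (-10)·10 - 18·(-8) = -100 - (-144) = 44
m × n = (726, 462, 44)

(726, 462, 44)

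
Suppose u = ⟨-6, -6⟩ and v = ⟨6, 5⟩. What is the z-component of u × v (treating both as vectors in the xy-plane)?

6

(-6)·5 - (-6)·6 = -30 - (-36) = 6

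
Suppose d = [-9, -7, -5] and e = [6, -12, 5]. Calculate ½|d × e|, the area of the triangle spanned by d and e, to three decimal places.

89.093

i: (-7)·5 - (-5)·(-12) = -35 - 60 = -95
j: (-5)·6 - (-9)·5 = -30 - (-45) = 15
k: (-9)·(-12) - (-7)·6 = 108 - (-42) = 150
d × e = (-95, 15, 150)
|d × e| = √((-95)² + 15² + 150²) = √31750 ≈ 178.1853
area = ½ · 178.1853 ≈ 89.093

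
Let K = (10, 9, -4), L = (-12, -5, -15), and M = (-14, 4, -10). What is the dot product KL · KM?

KL = L − K = (-22, -14, -11)
KM = M − K = (-24, -5, -6)
KL · KM = (-22)·(-24) + (-14)·(-5) + (-11)·(-6) = 528 + 70 + 66 = 664

664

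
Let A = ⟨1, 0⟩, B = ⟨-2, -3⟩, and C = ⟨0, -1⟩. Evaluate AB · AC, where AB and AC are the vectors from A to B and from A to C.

AB = B − A = (-3, -3)
AC = C − A = (-1, -1)
AB · AC = (-3)·(-1) + (-3)·(-1) = 3 + 3 = 6

6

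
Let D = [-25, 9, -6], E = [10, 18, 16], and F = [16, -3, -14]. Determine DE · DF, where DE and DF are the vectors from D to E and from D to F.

DE = E − D = (35, 9, 22)
DF = F − D = (41, -12, -8)
DE · DF = 35·41 + 9·(-12) + 22·(-8) = 1435 - 108 - 176 = 1151

1151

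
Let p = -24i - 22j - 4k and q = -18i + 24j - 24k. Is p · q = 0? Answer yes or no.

p · q = (-24)·(-18) + (-22)·24 + (-4)·(-24) = 432 - 528 + 96 = 0
Zero, so the vectors are orthogonal.

yes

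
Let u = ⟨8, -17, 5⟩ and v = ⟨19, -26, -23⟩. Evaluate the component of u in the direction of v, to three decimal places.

12.104

u · v = 8·19 + (-17)·(-26) + 5·(-23) = 152 + 442 - 115 = 479
|v| = √(361 + 676 + 529) = √1566 ≈ 39.5727
comp_v u = 479 / √1566 ≈ 12.104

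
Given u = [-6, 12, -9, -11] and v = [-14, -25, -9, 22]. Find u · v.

u · v = (-6)·(-14) + 12·(-25) + (-9)·(-9) + (-11)·22 = 84 - 300 + 81 - 242 = -377

-377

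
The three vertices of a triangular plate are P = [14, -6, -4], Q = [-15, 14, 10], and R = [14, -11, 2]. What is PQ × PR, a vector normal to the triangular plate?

(190, 174, 145)

PQ = (-29, 20, 14)
PR = (0, -5, 6)
i: 20·6 - 14·(-5) = 120 - (-70) = 190
j: 14·0 - (-29)·6 = 0 - (-174) = 174
k: (-29)·(-5) - 20·0 = 145 - 0 = 145
PQ × PR = (190, 174, 145)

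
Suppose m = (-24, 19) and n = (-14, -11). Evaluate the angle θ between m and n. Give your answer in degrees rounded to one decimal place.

m · n = (-24)·(-14) + 19·(-11) = 336 - 209 = 127
|m|² = 576 + 361 = 937,  |m| = √937 ≈ 30.610456
|n|² = 196 + 121 = 317,  |n| = √317 ≈ 17.804494
cos θ = 127 / (30.610456 · 17.804494) ≈ 0.23303
θ = arccos(0.23303) ≈ 76.5°

76.5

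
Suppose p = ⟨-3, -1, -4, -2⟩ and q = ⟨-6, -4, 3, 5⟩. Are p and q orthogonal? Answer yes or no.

yes

p · q = (-3)·(-6) + (-1)·(-4) + (-4)·3 + (-2)·5 = 18 + 4 - 12 - 10 = 0
Zero, so the vectors are orthogonal.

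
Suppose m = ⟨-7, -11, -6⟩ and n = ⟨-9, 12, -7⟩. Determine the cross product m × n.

(149, 5, -183)

i: (-11)·(-7) - (-6)·12 = 77 - (-72) = 149
j: (-6)·(-9) - (-7)·(-7) = 54 - 49 = 5
k: (-7)·12 - (-11)·(-9) = -84 - 99 = -183
m × n = (149, 5, -183)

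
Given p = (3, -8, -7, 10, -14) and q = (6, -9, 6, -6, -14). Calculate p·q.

184

p · q = 3·6 + (-8)·(-9) + (-7)·6 + 10·(-6) + (-14)·(-14) = 18 + 72 - 42 - 60 + 196 = 184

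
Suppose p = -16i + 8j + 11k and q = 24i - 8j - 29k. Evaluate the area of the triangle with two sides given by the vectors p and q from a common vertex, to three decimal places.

127.311

i: 8·(-29) - 11·(-8) = -232 - (-88) = -144
j: 11·24 - (-16)·(-29) = 264 - 464 = -200
k: (-16)·(-8) - 8·24 = 128 - 192 = -64
p × q = (-144, -200, -64)
|p × q| = √((-144)² + (-200)² + (-64)²) = √64832 ≈ 254.6213
area = ½ · 254.6213 ≈ 127.311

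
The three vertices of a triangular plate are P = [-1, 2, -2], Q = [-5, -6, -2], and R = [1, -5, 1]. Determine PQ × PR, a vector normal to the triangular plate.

(-24, 12, 44)

PQ = (-4, -8, 0)
PR = (2, -7, 3)
i: (-8)·3 - 0·(-7) = -24 - 0 = -24
j: 0·2 - (-4)·3 = 0 - (-12) = 12
k: (-4)·(-7) - (-8)·2 = 28 - (-16) = 44
PQ × PR = (-24, 12, 44)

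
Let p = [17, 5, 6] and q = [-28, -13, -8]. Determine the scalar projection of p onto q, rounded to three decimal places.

-18.469

p · q = 17·(-28) + 5·(-13) + 6·(-8) = -476 - 65 - 48 = -589
|q| = √(784 + 169 + 64) = √1017 ≈ 31.8904
comp_q p = -589 / √1017 ≈ -18.469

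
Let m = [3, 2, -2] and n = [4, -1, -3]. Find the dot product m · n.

m · n = 3·4 + 2·(-1) + (-2)·(-3) = 12 - 2 + 6 = 16

16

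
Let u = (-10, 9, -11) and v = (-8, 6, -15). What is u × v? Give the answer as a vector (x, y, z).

i: 9·(-15) - (-11)·6 = -135 - (-66) = -69
j: (-11)·(-8) - (-10)·(-15) = 88 - 150 = -62
k: (-10)·6 - 9·(-8) = -60 - (-72) = 12
u × v = (-69, -62, 12)

(-69, -62, 12)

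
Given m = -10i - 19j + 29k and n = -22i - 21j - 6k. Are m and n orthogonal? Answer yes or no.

no

m · n = (-10)·(-22) + (-19)·(-21) + 29·(-6) = 220 + 399 - 174 = 445
Nonzero, so the vectors are not orthogonal.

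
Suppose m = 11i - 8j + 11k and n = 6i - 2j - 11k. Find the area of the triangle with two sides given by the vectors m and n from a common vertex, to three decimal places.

i: (-8)·(-11) - 11·(-2) = 88 - (-22) = 110
j: 11·6 - 11·(-11) = 66 - (-121) = 187
k: 11·(-2) - (-8)·6 = -22 - (-48) = 26
m × n = (110, 187, 26)
|m × n| = √(110² + 187² + 26²) = √47745 ≈ 218.5063
area = ½ · 218.5063 ≈ 109.253

109.253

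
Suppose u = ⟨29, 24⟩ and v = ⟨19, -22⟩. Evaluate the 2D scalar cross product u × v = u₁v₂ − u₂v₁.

29·(-22) - 24·19 = -638 - 456 = -1094

-1094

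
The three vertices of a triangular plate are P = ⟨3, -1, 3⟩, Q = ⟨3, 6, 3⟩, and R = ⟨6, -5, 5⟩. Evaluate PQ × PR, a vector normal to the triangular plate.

(14, 0, -21)

PQ = (0, 7, 0)
PR = (3, -4, 2)
i: 7·2 - 0·(-4) = 14 - 0 = 14
j: 0·3 - 0·2 = 0 - 0 = 0
k: 0·(-4) - 7·3 = 0 - 21 = -21
PQ × PR = (14, 0, -21)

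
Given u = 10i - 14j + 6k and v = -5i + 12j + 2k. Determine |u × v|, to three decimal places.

122.474

i: (-14)·2 - 6·12 = -28 - 72 = -100
j: 6·(-5) - 10·2 = -30 - 20 = -50
k: 10·12 - (-14)·(-5) = 120 - 70 = 50
u × v = (-100, -50, 50)
|u × v| = √((-100)² + (-50)² + 50²) = √15000 ≈ 122.4745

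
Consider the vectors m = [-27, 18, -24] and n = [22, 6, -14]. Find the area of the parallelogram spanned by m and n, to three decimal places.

i: 18·(-14) - (-24)·6 = -252 - (-144) = -108
j: (-24)·22 - (-27)·(-14) = -528 - 378 = -906
k: (-27)·6 - 18·22 = -162 - 396 = -558
m × n = (-108, -906, -558)
|m × n| = √((-108)² + (-906)² + (-558)²) = √1143864 ≈ 1069.5158

1069.516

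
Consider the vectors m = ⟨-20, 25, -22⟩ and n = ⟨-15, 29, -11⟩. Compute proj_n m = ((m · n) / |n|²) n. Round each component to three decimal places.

(-16.011, 30.955, -11.741)

m · n = (-20)·(-15) + 25·29 + (-22)·(-11) = 300 + 725 + 242 = 1267
|n|² = 225 + 841 + 121 = 1187
proj_n m = (1267/1187) · (-15, 29, -11) ≈ (-16.011, 30.955, -11.741)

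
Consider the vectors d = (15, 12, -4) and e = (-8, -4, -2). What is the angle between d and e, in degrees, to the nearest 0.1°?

d · e = 15·(-8) + 12·(-4) + (-4)·(-2) = -120 - 48 + 8 = -160
|d|² = 225 + 144 + 16 = 385,  |d| = √385 ≈ 19.621417
|e|² = 64 + 16 + 4 = 84,  |e| = √84 ≈ 9.165151
cos θ = -160 / (19.621417 · 9.165151) ≈ -0.88971
θ = arccos(-0.88971) ≈ 152.8°

152.8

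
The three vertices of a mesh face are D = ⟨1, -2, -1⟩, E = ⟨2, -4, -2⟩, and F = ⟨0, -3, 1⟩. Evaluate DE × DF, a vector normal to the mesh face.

DE = (1, -2, -1)
DF = (-1, -1, 2)
i: (-2)·2 - (-1)·(-1) = -4 - 1 = -5
j: (-1)·(-1) - 1·2 = 1 - 2 = -1
k: 1·(-1) - (-2)·(-1) = -1 - 2 = -3
DE × DF = (-5, -1, -3)

(-5, -1, -3)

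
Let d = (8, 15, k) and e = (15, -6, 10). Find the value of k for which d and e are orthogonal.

d · e = 8·15 + 15·(-6) + k·10 = 30 + 10k
Set equal to 0: 10k = -30, so k = -3.

-3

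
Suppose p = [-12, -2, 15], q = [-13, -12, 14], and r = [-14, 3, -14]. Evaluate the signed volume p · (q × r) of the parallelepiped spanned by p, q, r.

q × r:
i: (-12)·(-14) - 14·3 = 168 - 42 = 126
j: 14·(-14) - (-13)·(-14) = -196 - 182 = -378
k: (-13)·3 - (-12)·(-14) = -39 - 168 = -207
q × r = (126, -378, -207)
p · (q × r) = (-12)·126 + (-2)·(-378) + 15·(-207) = -1512 + 756 - 3105 = -3861

-3861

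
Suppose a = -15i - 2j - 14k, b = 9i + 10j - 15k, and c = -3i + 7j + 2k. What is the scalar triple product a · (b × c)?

b × c:
i: 10·2 - (-15)·7 = 20 - (-105) = 125
j: (-15)·(-3) - 9·2 = 45 - 18 = 27
k: 9·7 - 10·(-3) = 63 - (-30) = 93
b × c = (125, 27, 93)
a · (b × c) = (-15)·125 + (-2)·27 + (-14)·93 = -1875 - 54 - 1302 = -3231

-3231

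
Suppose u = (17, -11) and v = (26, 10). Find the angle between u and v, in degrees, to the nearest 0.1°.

u · v = 17·26 + (-11)·10 = 442 - 110 = 332
|u|² = 289 + 121 = 410,  |u| = √410 ≈ 20.248457
|v|² = 676 + 100 = 776,  |v| = √776 ≈ 27.856777
cos θ = 332 / (20.248457 · 27.856777) ≈ 0.58859
θ = arccos(0.58859) ≈ 53.9°

53.9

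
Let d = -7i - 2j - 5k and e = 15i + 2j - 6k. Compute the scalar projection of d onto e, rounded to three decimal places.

-4.853

d · e = (-7)·15 + (-2)·2 + (-5)·(-6) = -105 - 4 + 30 = -79
|e| = √(225 + 4 + 36) = √265 ≈ 16.2788
comp_e d = -79 / √265 ≈ -4.853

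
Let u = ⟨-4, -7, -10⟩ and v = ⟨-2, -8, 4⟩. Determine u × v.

(-108, 36, 18)

i: (-7)·4 - (-10)·(-8) = -28 - 80 = -108
j: (-10)·(-2) - (-4)·4 = 20 - (-16) = 36
k: (-4)·(-8) - (-7)·(-2) = 32 - 14 = 18
u × v = (-108, 36, 18)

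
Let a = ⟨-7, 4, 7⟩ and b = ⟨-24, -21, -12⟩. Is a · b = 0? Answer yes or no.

a · b = (-7)·(-24) + 4·(-21) + 7·(-12) = 168 - 84 - 84 = 0
Zero, so the vectors are orthogonal.

yes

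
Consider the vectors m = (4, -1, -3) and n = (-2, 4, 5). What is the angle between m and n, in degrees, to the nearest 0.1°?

m · n = 4·(-2) + (-1)·4 + (-3)·5 = -8 - 4 - 15 = -27
|m|² = 16 + 1 + 9 = 26,  |m| = √26 ≈ 5.099020
|n|² = 4 + 16 + 25 = 45,  |n| = √45 ≈ 6.708204
cos θ = -27 / (5.099020 · 6.708204) ≈ -0.78935
θ = arccos(-0.78935) ≈ 142.1°

142.1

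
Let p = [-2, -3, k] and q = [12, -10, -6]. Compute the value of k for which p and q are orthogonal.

1

p · q = (-2)·12 + (-3)·(-10) + k·(-6) = 6 - 6k
Set equal to 0: -6k = -6, so k = 1.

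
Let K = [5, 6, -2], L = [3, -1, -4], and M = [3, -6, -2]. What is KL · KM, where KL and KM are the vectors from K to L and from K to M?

88

KL = L − K = (-2, -7, -2)
KM = M − K = (-2, -12, 0)
KL · KM = (-2)·(-2) + (-7)·(-12) + (-2)·0 = 4 + 84 + 0 = 88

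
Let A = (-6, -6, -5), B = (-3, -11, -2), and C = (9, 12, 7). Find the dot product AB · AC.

-9

AB = B − A = (3, -5, 3)
AC = C − A = (15, 18, 12)
AB · AC = 3·15 + (-5)·18 + 3·12 = 45 - 90 + 36 = -9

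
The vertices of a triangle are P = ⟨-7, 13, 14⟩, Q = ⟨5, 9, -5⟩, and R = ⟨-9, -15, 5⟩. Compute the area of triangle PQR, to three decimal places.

310.511

PQ = (12, -4, -19),  PR = (-2, -28, -9)
i: (-4)·(-9) - (-19)·(-28) = 36 - 532 = -496
j: (-19)·(-2) - 12·(-9) = 38 - (-108) = 146
k: 12·(-28) - (-4)·(-2) = -336 - 8 = -344
PQ × PR = (-496, 146, -344)
|PQ × PR| = √385668 ≈ 621.0217
area = ½ · 621.0217 ≈ 310.511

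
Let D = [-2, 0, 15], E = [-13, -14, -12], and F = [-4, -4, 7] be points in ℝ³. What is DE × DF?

DE = (-11, -14, -27)
DF = (-2, -4, -8)
i: (-14)·(-8) - (-27)·(-4) = 112 - 108 = 4
j: (-27)·(-2) - (-11)·(-8) = 54 - 88 = -34
k: (-11)·(-4) - (-14)·(-2) = 44 - 28 = 16
DE × DF = (4, -34, 16)

(4, -34, 16)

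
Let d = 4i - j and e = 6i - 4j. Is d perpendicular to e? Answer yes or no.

no

d · e = 4·6 + (-1)·(-4) = 24 + 4 = 28
Nonzero, so the vectors are not orthogonal.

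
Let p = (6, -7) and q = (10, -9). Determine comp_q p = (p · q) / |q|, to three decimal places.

p · q = 6·10 + (-7)·(-9) = 60 + 63 = 123
|q| = √(100 + 81) = √181 ≈ 13.4536
comp_q p = 123 / √181 ≈ 9.143

9.143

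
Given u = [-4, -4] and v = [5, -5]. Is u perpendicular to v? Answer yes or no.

yes

u · v = (-4)·5 + (-4)·(-5) = -20 + 20 = 0
Zero, so the vectors are orthogonal.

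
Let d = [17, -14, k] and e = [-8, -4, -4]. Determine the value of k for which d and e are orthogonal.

d · e = 17·(-8) + (-14)·(-4) + k·(-4) = -80 - 4k
Set equal to 0: -4k = 80, so k = -20.

-20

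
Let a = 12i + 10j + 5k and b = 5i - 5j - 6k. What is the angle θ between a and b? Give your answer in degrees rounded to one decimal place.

a · b = 12·5 + 10·(-5) + 5·(-6) = 60 - 50 - 30 = -20
|a|² = 144 + 100 + 25 = 269,  |a| = √269 ≈ 16.401219
|b|² = 25 + 25 + 36 = 86,  |b| = √86 ≈ 9.273618
cos θ = -20 / (16.401219 · 9.273618) ≈ -0.13149
θ = arccos(-0.13149) ≈ 97.6°

97.6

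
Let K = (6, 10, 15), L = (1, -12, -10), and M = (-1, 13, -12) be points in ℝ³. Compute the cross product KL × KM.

KL = (-5, -22, -25)
KM = (-7, 3, -27)
i: (-22)·(-27) - (-25)·3 = 594 - (-75) = 669
j: (-25)·(-7) - (-5)·(-27) = 175 - 135 = 40
k: (-5)·3 - (-22)·(-7) = -15 - 154 = -169
KL × KM = (669, 40, -169)

(669, 40, -169)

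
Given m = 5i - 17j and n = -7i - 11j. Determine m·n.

m · n = 5·(-7) + (-17)·(-11) = -35 + 187 = 152

152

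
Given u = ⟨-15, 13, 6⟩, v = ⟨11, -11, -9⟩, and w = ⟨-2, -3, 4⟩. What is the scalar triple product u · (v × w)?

v × w:
i: (-11)·4 - (-9)·(-3) = -44 - 27 = -71
j: (-9)·(-2) - 11·4 = 18 - 44 = -26
k: 11·(-3) - (-11)·(-2) = -33 - 22 = -55
v × w = (-71, -26, -55)
u · (v × w) = (-15)·(-71) + 13·(-26) + 6·(-55) = 1065 - 338 - 330 = 397

397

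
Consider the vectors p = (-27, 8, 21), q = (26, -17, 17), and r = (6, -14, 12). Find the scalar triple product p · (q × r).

q × r:
i: (-17)·12 - 17·(-14) = -204 - (-238) = 34
j: 17·6 - 26·12 = 102 - 312 = -210
k: 26·(-14) - (-17)·6 = -364 - (-102) = -262
q × r = (34, -210, -262)
p · (q × r) = (-27)·34 + 8·(-210) + 21·(-262) = -918 - 1680 - 5502 = -8100

-8100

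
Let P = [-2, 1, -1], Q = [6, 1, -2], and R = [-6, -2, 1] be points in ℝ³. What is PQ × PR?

PQ = (8, 0, -1)
PR = (-4, -3, 2)
i: 0·2 - (-1)·(-3) = 0 - 3 = -3
j: (-1)·(-4) - 8·2 = 4 - 16 = -12
k: 8·(-3) - 0·(-4) = -24 - 0 = -24
PQ × PR = (-3, -12, -24)

(-3, -12, -24)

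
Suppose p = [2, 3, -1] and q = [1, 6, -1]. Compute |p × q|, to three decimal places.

i: 3·(-1) - (-1)·6 = -3 - (-6) = 3
j: (-1)·1 - 2·(-1) = -1 - (-2) = 1
k: 2·6 - 3·1 = 12 - 3 = 9
p × q = (3, 1, 9)
|p × q| = √(3² + 1² + 9²) = √91 ≈ 9.5394

9.539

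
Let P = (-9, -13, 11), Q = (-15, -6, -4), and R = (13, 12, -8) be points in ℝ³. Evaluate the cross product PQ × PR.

(242, -444, -304)

PQ = (-6, 7, -15)
PR = (22, 25, -19)
i: 7·(-19) - (-15)·25 = -133 - (-375) = 242
j: (-15)·22 - (-6)·(-19) = -330 - 114 = -444
k: (-6)·25 - 7·22 = -150 - 154 = -304
PQ × PR = (242, -444, -304)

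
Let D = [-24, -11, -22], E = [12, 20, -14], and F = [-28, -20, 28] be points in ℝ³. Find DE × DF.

(1622, -1832, -200)

DE = (36, 31, 8)
DF = (-4, -9, 50)
i: 31·50 - 8·(-9) = 1550 - (-72) = 1622
j: 8·(-4) - 36·50 = -32 - 1800 = -1832
k: 36·(-9) - 31·(-4) = -324 - (-124) = -200
DE × DF = (1622, -1832, -200)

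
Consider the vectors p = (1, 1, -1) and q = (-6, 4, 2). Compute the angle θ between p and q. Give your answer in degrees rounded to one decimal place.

p · q = 1·(-6) + 1·4 + (-1)·2 = -6 + 4 - 2 = -4
|p|² = 1 + 1 + 1 = 3,  |p| = √3 ≈ 1.732051
|q|² = 36 + 16 + 4 = 56,  |q| = √56 ≈ 7.483315
cos θ = -4 / (1.732051 · 7.483315) ≈ -0.30861
θ = arccos(-0.30861) ≈ 108.0°

108.0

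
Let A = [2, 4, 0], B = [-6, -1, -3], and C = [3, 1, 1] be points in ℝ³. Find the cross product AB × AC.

AB = (-8, -5, -3)
AC = (1, -3, 1)
i: (-5)·1 - (-3)·(-3) = -5 - 9 = -14
j: (-3)·1 - (-8)·1 = -3 - (-8) = 5
k: (-8)·(-3) - (-5)·1 = 24 - (-5) = 29
AB × AC = (-14, 5, 29)

(-14, 5, 29)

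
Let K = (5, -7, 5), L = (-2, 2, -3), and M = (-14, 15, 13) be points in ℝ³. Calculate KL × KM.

KL = (-7, 9, -8)
KM = (-19, 22, 8)
i: 9·8 - (-8)·22 = 72 - (-176) = 248
j: (-8)·(-19) - (-7)·8 = 152 - (-56) = 208
k: (-7)·22 - 9·(-19) = -154 - (-171) = 17
KL × KM = (248, 208, 17)

(248, 208, 17)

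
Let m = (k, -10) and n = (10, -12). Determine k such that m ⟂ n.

-12

m · n = k·10 + (-10)·(-12) = 120 + 10k
Set equal to 0: 10k = -120, so k = -12.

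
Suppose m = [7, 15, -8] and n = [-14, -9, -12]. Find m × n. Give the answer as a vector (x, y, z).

(-252, 196, 147)

i: 15·(-12) - (-8)·(-9) = -180 - 72 = -252
j: (-8)·(-14) - 7·(-12) = 112 - (-84) = 196
k: 7·(-9) - 15·(-14) = -63 - (-210) = 147
m × n = (-252, 196, 147)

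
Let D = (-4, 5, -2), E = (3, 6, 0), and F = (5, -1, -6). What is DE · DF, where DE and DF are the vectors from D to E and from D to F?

49

DE = E − D = (7, 1, 2)
DF = F − D = (9, -6, -4)
DE · DF = 7·9 + 1·(-6) + 2·(-4) = 63 - 6 - 8 = 49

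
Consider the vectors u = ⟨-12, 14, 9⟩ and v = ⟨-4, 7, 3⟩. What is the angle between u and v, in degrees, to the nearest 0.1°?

u · v = (-12)·(-4) + 14·7 + 9·3 = 48 + 98 + 27 = 173
|u|² = 144 + 196 + 81 = 421,  |u| = √421 ≈ 20.518285
|v|² = 16 + 49 + 9 = 74,  |v| = √74 ≈ 8.602325
cos θ = 173 / (20.518285 · 8.602325) ≈ 0.98014
θ = arccos(0.98014) ≈ 11.4°

11.4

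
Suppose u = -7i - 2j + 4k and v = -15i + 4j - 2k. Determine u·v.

u · v = (-7)·(-15) + (-2)·4 + 4·(-2) = 105 - 8 - 8 = 89

89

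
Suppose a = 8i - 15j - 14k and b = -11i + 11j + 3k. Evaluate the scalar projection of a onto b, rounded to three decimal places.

-18.620

a · b = 8·(-11) + (-15)·11 + (-14)·3 = -88 - 165 - 42 = -295
|b| = √(121 + 121 + 9) = √251 ≈ 15.8430
comp_b a = -295 / √251 ≈ -18.620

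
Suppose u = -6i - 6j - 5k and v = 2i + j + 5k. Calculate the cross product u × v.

(-25, 20, 6)

i: (-6)·5 - (-5)·1 = -30 - (-5) = -25
j: (-5)·2 - (-6)·5 = -10 - (-30) = 20
k: (-6)·1 - (-6)·2 = -6 - (-12) = 6
u × v = (-25, 20, 6)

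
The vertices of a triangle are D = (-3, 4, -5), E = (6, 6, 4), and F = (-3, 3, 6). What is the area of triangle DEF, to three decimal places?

DE = (9, 2, 9),  DF = (0, -1, 11)
i: 2·11 - 9·(-1) = 22 - (-9) = 31
j: 9·0 - 9·11 = 0 - 99 = -99
k: 9·(-1) - 2·0 = -9 - 0 = -9
DE × DF = (31, -99, -9)
|DE × DF| = √10843 ≈ 104.1297
area = ½ · 104.1297 ≈ 52.065

52.065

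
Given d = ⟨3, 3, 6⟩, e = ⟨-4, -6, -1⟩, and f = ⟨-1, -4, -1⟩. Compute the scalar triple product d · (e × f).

57

e × f:
i: (-6)·(-1) - (-1)·(-4) = 6 - 4 = 2
j: (-1)·(-1) - (-4)·(-1) = 1 - 4 = -3
k: (-4)·(-4) - (-6)·(-1) = 16 - 6 = 10
e × f = (2, -3, 10)
d · (e × f) = 3·2 + 3·(-3) + 6·10 = 6 - 9 + 60 = 57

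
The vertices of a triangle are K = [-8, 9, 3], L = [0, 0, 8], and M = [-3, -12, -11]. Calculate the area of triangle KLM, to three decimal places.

147.698

KL = (8, -9, 5),  KM = (5, -21, -14)
i: (-9)·(-14) - 5·(-21) = 126 - (-105) = 231
j: 5·5 - 8·(-14) = 25 - (-112) = 137
k: 8·(-21) - (-9)·5 = -168 - (-45) = -123
KL × KM = (231, 137, -123)
|KL × KM| = √87259 ≈ 295.3963
area = ½ · 295.3963 ≈ 147.698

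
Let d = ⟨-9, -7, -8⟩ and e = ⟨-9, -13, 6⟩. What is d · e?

124

d · e = (-9)·(-9) + (-7)·(-13) + (-8)·6 = 81 + 91 - 48 = 124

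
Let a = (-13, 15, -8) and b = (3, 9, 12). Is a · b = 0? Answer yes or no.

yes

a · b = (-13)·3 + 15·9 + (-8)·12 = -39 + 135 - 96 = 0
Zero, so the vectors are orthogonal.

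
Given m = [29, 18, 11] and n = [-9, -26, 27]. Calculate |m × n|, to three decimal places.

1313.153

i: 18·27 - 11·(-26) = 486 - (-286) = 772
j: 11·(-9) - 29·27 = -99 - 783 = -882
k: 29·(-26) - 18·(-9) = -754 - (-162) = -592
m × n = (772, -882, -592)
|m × n| = √(772² + (-882)² + (-592)²) = √1724372 ≈ 1313.1535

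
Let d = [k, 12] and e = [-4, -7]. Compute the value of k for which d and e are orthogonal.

-21

d · e = k·(-4) + 12·(-7) = -84 - 4k
Set equal to 0: -4k = 84, so k = -21.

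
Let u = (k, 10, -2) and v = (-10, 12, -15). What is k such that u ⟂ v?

u · v = k·(-10) + 10·12 + (-2)·(-15) = 150 - 10k
Set equal to 0: -10k = -150, so k = 15.

15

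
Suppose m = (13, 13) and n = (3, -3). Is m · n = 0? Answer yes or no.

yes

m · n = 13·3 + 13·(-3) = 39 - 39 = 0
Zero, so the vectors are orthogonal.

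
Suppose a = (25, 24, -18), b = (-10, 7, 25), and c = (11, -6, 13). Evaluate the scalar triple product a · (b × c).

b × c:
i: 7·13 - 25·(-6) = 91 - (-150) = 241
j: 25·11 - (-10)·13 = 275 - (-130) = 405
k: (-10)·(-6) - 7·11 = 60 - 77 = -17
b × c = (241, 405, -17)
a · (b × c) = 25·241 + 24·405 + (-18)·(-17) = 6025 + 9720 + 306 = 16051

16051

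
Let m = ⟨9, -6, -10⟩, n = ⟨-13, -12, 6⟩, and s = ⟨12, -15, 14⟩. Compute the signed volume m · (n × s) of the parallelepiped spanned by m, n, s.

-5616

n × s:
i: (-12)·14 - 6·(-15) = -168 - (-90) = -78
j: 6·12 - (-13)·14 = 72 - (-182) = 254
k: (-13)·(-15) - (-12)·12 = 195 - (-144) = 339
n × s = (-78, 254, 339)
m · (n × s) = 9·(-78) + (-6)·254 + (-10)·339 = -702 - 1524 - 3390 = -5616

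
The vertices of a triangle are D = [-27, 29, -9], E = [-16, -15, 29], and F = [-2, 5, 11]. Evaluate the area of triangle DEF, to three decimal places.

DE = (11, -44, 38),  DF = (25, -24, 20)
i: (-44)·20 - 38·(-24) = -880 - (-912) = 32
j: 38·25 - 11·20 = 950 - 220 = 730
k: 11·(-24) - (-44)·25 = -264 - (-1100) = 836
DE × DF = (32, 730, 836)
|DE × DF| = √1232820 ≈ 1110.3243
area = ½ · 1110.3243 ≈ 555.162

555.162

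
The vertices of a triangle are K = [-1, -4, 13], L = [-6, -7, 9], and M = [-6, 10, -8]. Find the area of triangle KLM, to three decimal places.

84.574

KL = (-5, -3, -4),  KM = (-5, 14, -21)
i: (-3)·(-21) - (-4)·14 = 63 - (-56) = 119
j: (-4)·(-5) - (-5)·(-21) = 20 - 105 = -85
k: (-5)·14 - (-3)·(-5) = -70 - 15 = -85
KL × KM = (119, -85, -85)
|KL × KM| = √28611 ≈ 169.1479
area = ½ · 169.1479 ≈ 84.574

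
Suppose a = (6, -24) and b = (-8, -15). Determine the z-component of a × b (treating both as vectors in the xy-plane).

-282

6·(-15) - (-24)·(-8) = -90 - 192 = -282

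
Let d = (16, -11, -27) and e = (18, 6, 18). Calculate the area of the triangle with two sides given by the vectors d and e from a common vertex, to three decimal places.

i: (-11)·18 - (-27)·6 = -198 - (-162) = -36
j: (-27)·18 - 16·18 = -486 - 288 = -774
k: 16·6 - (-11)·18 = 96 - (-198) = 294
d × e = (-36, -774, 294)
|d × e| = √((-36)² + (-774)² + 294²) = √686808 ≈ 828.7388
area = ½ · 828.7388 ≈ 414.369

414.369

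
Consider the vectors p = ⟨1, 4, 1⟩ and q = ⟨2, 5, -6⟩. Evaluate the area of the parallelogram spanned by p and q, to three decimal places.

30.232

i: 4·(-6) - 1·5 = -24 - 5 = -29
j: 1·2 - 1·(-6) = 2 - (-6) = 8
k: 1·5 - 4·2 = 5 - 8 = -3
p × q = (-29, 8, -3)
|p × q| = √((-29)² + 8² + (-3)²) = √914 ≈ 30.2324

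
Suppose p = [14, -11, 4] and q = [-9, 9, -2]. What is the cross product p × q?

(-14, -8, 27)

i: (-11)·(-2) - 4·9 = 22 - 36 = -14
j: 4·(-9) - 14·(-2) = -36 - (-28) = -8
k: 14·9 - (-11)·(-9) = 126 - 99 = 27
p × q = (-14, -8, 27)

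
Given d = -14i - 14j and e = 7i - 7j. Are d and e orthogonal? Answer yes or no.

yes

d · e = (-14)·7 + (-14)·(-7) = -98 + 98 = 0
Zero, so the vectors are orthogonal.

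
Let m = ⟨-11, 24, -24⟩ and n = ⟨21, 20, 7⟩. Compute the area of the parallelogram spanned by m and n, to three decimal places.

i: 24·7 - (-24)·20 = 168 - (-480) = 648
j: (-24)·21 - (-11)·7 = -504 - (-77) = -427
k: (-11)·20 - 24·21 = -220 - 504 = -724
m × n = (648, -427, -724)
|m × n| = √(648² + (-427)² + (-724)²) = √1126409 ≈ 1061.3242

1061.324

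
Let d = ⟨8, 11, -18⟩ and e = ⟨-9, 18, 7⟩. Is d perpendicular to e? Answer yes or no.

yes

d · e = 8·(-9) + 11·18 + (-18)·7 = -72 + 198 - 126 = 0
Zero, so the vectors are orthogonal.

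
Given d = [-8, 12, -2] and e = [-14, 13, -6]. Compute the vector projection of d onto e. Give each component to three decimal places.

(-9.776, 9.077, -4.190)

d · e = (-8)·(-14) + 12·13 + (-2)·(-6) = 112 + 156 + 12 = 280
|e|² = 196 + 169 + 36 = 401
proj_e d = (280/401) · (-14, 13, -6) ≈ (-9.776, 9.077, -4.190)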